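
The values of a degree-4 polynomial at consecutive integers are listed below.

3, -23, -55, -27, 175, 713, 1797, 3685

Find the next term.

First differences: -26, -32, 28, 202, 538, 1084, 1888
Second differences: -6, 60, 174, 336, 546, 804
Third differences: 66, 114, 162, 210, 258
Fourth differences: 48, 48, 48, 48
Constant fourth difference = 48, so extend:
258 + 48 = 306;  804 + 306 = 1110;  1888 + 1110 = 2998;  3685 + 2998 = 6683

6683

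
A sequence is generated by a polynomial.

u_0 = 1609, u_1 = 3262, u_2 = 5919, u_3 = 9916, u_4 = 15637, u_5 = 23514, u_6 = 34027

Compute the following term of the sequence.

47704

First differences: 1653, 2657, 3997, 5721, 7877, 10513
Second differences: 1004, 1340, 1724, 2156, 2636
Third differences: 336, 384, 432, 480
Fourth differences: 48, 48, 48
The fourth differences are constant (48).
480 + 48 = 528;  2636 + 528 = 3164;  10513 + 3164 = 13677;  34027 + 13677 = 47704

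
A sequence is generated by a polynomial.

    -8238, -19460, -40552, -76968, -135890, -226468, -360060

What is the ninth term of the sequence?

-11222  -21092  -36416  -58922  -90578  -133592
-9870  -15324  -22506  -31656  -43014
-5454  -7182  -9150  -11358
-1728  -1968  -2208
-240  -240
Constant fifth difference = -240, so extend:
-2208 − 240 = -2448;  -11358 − 2448 = -13806;  -43014 − 13806 = -56820;  -133592 − 56820 = -190412;  -360060 − 190412 = -550472
-2448 − 240 = -2688;  -13806 − 2688 = -16494;  -56820 − 16494 = -73314;  -190412 − 73314 = -263726;  -550472 − 263726 = -814198

-814198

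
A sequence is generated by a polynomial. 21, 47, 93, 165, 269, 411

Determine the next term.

597

D1: 26  46  72  104  142
D2: 20  26  32  38
D3: 6  6  6
Third differences constant at 6.
38 + 6 = 44;  142 + 44 = 186;  411 + 186 = 597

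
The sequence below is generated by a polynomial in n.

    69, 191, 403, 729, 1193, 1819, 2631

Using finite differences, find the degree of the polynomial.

3

122, 212, 326, 464, 626, 812
90, 114, 138, 162, 186
24, 24, 24, 24
The third differences are constant, so the polynomial has degree 3.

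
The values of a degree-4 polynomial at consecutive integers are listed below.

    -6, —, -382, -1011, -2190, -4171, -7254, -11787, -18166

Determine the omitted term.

Using the last 7 terms:
First differences: -629  -1179  -1981  -3083  -4533  -6379
Second differences: -550  -802  -1102  -1450  -1846
Third differences: -252  -300  -348  -396
Fourth differences: -48  -48  -48
Constant fourth difference = -48.
Extend backward: -252 + 48 = -204;  -550 + 204 = -346;  -629 + 346 = -283;  -382 + 283 = -99

-99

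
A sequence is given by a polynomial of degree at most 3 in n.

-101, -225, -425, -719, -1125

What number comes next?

D1: -124  -200  -294  -406
D2: -76  -94  -112
D3: -18  -18
Constant third difference = -18, so extend:
-112 − 18 = -130;  -406 − 130 = -536;  -1125 − 536 = -1661

-1661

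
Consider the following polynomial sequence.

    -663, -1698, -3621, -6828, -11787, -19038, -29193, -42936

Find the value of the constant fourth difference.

Δ: -1035, -1923, -3207, -4959, -7251, -10155, -13743
Δ²: -888, -1284, -1752, -2292, -2904, -3588
Δ³: -396, -468, -540, -612, -684
Δ⁴: -72, -72, -72, -72

-72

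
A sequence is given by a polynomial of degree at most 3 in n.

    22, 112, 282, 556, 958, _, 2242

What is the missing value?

1512

Using the first 5 terms:
Δ: 90  170  274  402
Δ²: 80  104  128
Δ³: 24  24
Constant third difference = 24.
Extend forward: 128 + 24 = 152;  402 + 152 = 554;  958 + 554 = 1512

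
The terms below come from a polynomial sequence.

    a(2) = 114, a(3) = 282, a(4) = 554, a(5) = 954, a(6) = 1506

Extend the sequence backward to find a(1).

First differences: 168, 272, 400, 552
Second differences: 104, 128, 152
Third differences: 24, 24
The third differences are constant at 24.
Work back: 104 − 24 = 80;  168 − 80 = 88;  114 − 88 = 26

26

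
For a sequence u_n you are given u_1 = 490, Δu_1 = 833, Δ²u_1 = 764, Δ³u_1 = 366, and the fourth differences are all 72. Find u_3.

2920

Build the table forward from the leading diagonal:
Fourth differences: 72  72  72
Third differences: 366  438  510
Second differences: 764  1130  1568
First differences: 833  1597  2727
u: 490  1323  2920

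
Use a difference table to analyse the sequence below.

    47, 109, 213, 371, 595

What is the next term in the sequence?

62  104  158  224
42  54  66
12  12
Constant third difference = 12, so extend:
66 + 12 = 78;  224 + 78 = 302;  595 + 302 = 897

897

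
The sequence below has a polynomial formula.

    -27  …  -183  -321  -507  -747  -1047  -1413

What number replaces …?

-87

Using the last 6 terms:
D1: -138, -186, -240, -300, -366
D2: -48, -54, -60, -66
D3: -6, -6, -6
Constant third difference = -6.
Extend backward: -48 + 6 = -42;  -138 + 42 = -96;  -183 + 96 = -87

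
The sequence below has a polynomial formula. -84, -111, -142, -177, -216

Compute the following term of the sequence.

First differences: -27, -31, -35, -39
Second differences: -4, -4, -4
The second differences are constant (-4).
-39 − 4 = -43;  -216 − 43 = -259

-259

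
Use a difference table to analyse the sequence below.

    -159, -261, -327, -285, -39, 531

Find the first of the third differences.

72

Δ: -102, -66, 42, 246, 570
Δ²: 36, 108, 204, 324
Δ³: 72, 96, 120
Δ⁴: 24, 24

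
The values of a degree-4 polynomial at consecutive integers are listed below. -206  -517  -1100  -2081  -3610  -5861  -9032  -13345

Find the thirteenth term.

D1: -311 , -583 , -981 , -1529 , -2251 , -3171 , -4313
D2: -272 , -398 , -548 , -722 , -920 , -1142
D3: -126 , -150 , -174 , -198 , -222
D4: -24 , -24 , -24 , -24
Constant fourth difference = -24, so extend:
-222 − 24 = -246;  -1142 − 246 = -1388;  -4313 − 1388 = -5701;  -13345 − 5701 = -19046
-246 − 24 = -270;  -1388 − 270 = -1658;  -5701 − 1658 = -7359;  -19046 − 7359 = -26405
-270 − 24 = -294;  -1658 − 294 = -1952;  -7359 − 1952 = -9311;  -26405 − 9311 = -35716
-294 − 24 = -318;  -1952 − 318 = -2270;  -9311 − 2270 = -11581;  -35716 − 11581 = -47297
-318 − 24 = -342;  -2270 − 342 = -2612;  -11581 − 2612 = -14193;  -47297 − 14193 = -61490

-61490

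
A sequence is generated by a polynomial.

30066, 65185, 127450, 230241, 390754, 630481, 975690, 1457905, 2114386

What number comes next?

Δ: 35119 , 62265 , 102791 , 160513 , 239727 , 345209 , 482215 , 656481
Δ²: 27146 , 40526 , 57722 , 79214 , 105482 , 137006 , 174266
Δ³: 13380 , 17196 , 21492 , 26268 , 31524 , 37260
Δ⁴: 3816 , 4296 , 4776 , 5256 , 5736
Δ⁵: 480 , 480 , 480 , 480
Constant fifth difference = 480, so extend:
5736 + 480 = 6216;  37260 + 6216 = 43476;  174266 + 43476 = 217742;  656481 + 217742 = 874223;  2114386 + 874223 = 2988609

2988609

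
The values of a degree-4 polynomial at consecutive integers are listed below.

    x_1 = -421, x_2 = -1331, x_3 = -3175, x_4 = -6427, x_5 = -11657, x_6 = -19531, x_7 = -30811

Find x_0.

D1: -910  -1844  -3252  -5230  -7874  -11280
D2: -934  -1408  -1978  -2644  -3406
D3: -474  -570  -666  -762
D4: -96  -96  -96
The fourth differences are constant at -96.
Work back: -474 + 96 = -378;  -934 + 378 = -556;  -910 + 556 = -354;  -421 + 354 = -67

-67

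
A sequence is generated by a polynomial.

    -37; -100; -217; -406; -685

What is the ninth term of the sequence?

-3061

D1: -63, -117, -189, -279
D2: -54, -72, -90
D3: -18, -18
Constant third difference = -18, so extend:
-90 − 18 = -108;  -279 − 108 = -387;  -685 − 387 = -1072
-108 − 18 = -126;  -387 − 126 = -513;  -1072 − 513 = -1585
-126 − 18 = -144;  -513 − 144 = -657;  -1585 − 657 = -2242
-144 − 18 = -162;  -657 − 162 = -819;  -2242 − 819 = -3061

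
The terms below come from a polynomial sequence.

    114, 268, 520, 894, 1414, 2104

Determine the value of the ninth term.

5434

154 , 252 , 374 , 520 , 690
98 , 122 , 146 , 170
24 , 24 , 24
Third differences constant at 24.
170 + 24 = 194;  690 + 194 = 884;  2104 + 884 = 2988
194 + 24 = 218;  884 + 218 = 1102;  2988 + 1102 = 4090
218 + 24 = 242;  1102 + 242 = 1344;  4090 + 1344 = 5434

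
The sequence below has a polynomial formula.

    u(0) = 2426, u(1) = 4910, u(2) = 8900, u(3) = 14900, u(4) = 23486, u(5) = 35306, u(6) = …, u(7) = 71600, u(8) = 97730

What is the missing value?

51080

Using the first 6 terms:
First differences: 2484, 3990, 6000, 8586, 11820
Second differences: 1506, 2010, 2586, 3234
Third differences: 504, 576, 648
Fourth differences: 72, 72
Constant fourth difference = 72.
Extend forward: 648 + 72 = 720;  3234 + 720 = 3954;  11820 + 3954 = 15774;  35306 + 15774 = 51080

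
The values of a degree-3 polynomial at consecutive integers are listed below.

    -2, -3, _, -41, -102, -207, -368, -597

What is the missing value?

-12

Using the last 5 terms:
First differences: -61, -105, -161, -229
Second differences: -44, -56, -68
Third differences: -12, -12
Constant third difference = -12.
Extend backward: -44 + 12 = -32;  -61 + 32 = -29;  -41 + 29 = -12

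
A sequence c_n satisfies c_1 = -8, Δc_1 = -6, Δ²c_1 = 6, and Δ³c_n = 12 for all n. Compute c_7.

Build the table forward from the leading diagonal:
D3: 12, 12, 12, 12, 12, 12, 12
D2: 6, 18, 30, 42, 54, 66, 78
D1: -6, 0, 18, 48, 90, 144, 210
c: -8, -14, -14, 4, 52, 142, 286

286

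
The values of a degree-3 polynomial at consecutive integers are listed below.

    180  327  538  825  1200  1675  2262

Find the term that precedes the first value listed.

85

147, 211, 287, 375, 475, 587
64, 76, 88, 100, 112
12, 12, 12, 12
The third differences are constant at 12.
Work back: 64 − 12 = 52;  147 − 52 = 95;  180 − 95 = 85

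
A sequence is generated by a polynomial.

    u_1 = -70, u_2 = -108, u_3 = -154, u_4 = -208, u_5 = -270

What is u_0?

-40

Δ: -38, -46, -54, -62
Δ²: -8, -8, -8
The second differences are constant at -8.
Work back: -38 + 8 = -30;  -70 + 30 = -40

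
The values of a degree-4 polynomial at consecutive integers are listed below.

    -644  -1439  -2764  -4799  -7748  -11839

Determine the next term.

-17324

-795, -1325, -2035, -2949, -4091
-530, -710, -914, -1142
-180, -204, -228
-24, -24
The fourth differences are constant (-24).
-228 − 24 = -252;  -1142 − 252 = -1394;  -4091 − 1394 = -5485;  -11839 − 5485 = -17324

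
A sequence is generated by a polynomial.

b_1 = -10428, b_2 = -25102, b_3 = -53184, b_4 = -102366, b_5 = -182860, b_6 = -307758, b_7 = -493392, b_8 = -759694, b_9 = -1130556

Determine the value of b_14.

-5712046

D1: -14674, -28082, -49182, -80494, -124898, -185634, -266302, -370862
D2: -13408, -21100, -31312, -44404, -60736, -80668, -104560
D3: -7692, -10212, -13092, -16332, -19932, -23892
D4: -2520, -2880, -3240, -3600, -3960
D5: -360, -360, -360, -360
The fifth differences are constant (-360).
-3960 − 360 = -4320;  -23892 − 4320 = -28212;  -104560 − 28212 = -132772;  -370862 − 132772 = -503634;  -1130556 − 503634 = -1634190
-4320 − 360 = -4680;  -28212 − 4680 = -32892;  -132772 − 32892 = -165664;  -503634 − 165664 = -669298;  -1634190 − 669298 = -2303488
-4680 − 360 = -5040;  -32892 − 5040 = -37932;  -165664 − 37932 = -203596;  -669298 − 203596 = -872894;  -2303488 − 872894 = -3176382
-5040 − 360 = -5400;  -37932 − 5400 = -43332;  -203596 − 43332 = -246928;  -872894 − 246928 = -1119822;  -3176382 − 1119822 = -4296204
-5400 − 360 = -5760;  -43332 − 5760 = -49092;  -246928 − 49092 = -296020;  -1119822 − 296020 = -1415842;  -4296204 − 1415842 = -5712046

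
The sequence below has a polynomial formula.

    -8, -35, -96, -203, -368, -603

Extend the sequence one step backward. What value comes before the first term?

-3

First differences: -27  -61  -107  -165  -235
Second differences: -34  -46  -58  -70
Third differences: -12  -12  -12
The third differences are constant at -12.
Work back: -34 + 12 = -22;  -27 + 22 = -5;  -8 + 5 = -3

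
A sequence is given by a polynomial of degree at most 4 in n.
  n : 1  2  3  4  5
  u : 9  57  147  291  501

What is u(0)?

48, 90, 144, 210
42, 54, 66
12, 12
The third differences are constant at 12.
Work back: 42 − 12 = 30;  48 − 30 = 18;  9 − 18 = -9

-9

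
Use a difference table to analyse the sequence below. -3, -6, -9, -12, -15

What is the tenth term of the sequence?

-30

D1: -3  -3  -3  -3
The first differences are constant (-3).
-15 − 3 = -18
-18 − 3 = -21
-21 − 3 = -24
-24 − 3 = -27
-27 − 3 = -30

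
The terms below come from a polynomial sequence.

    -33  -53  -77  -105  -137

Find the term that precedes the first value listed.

-17

First differences: -20  -24  -28  -32
Second differences: -4  -4  -4
The second differences are constant at -4.
Work back: -20 + 4 = -16;  -33 + 16 = -17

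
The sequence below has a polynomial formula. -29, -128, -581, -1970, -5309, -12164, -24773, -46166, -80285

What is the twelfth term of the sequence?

-314618

Δ: -99, -453, -1389, -3339, -6855, -12609, -21393, -34119
Δ²: -354, -936, -1950, -3516, -5754, -8784, -12726
Δ³: -582, -1014, -1566, -2238, -3030, -3942
Δ⁴: -432, -552, -672, -792, -912
Δ⁵: -120, -120, -120, -120
The fifth differences are constant (-120).
-912 − 120 = -1032;  -3942 − 1032 = -4974;  -12726 − 4974 = -17700;  -34119 − 17700 = -51819;  -80285 − 51819 = -132104
-1032 − 120 = -1152;  -4974 − 1152 = -6126;  -17700 − 6126 = -23826;  -51819 − 23826 = -75645;  -132104 − 75645 = -207749
-1152 − 120 = -1272;  -6126 − 1272 = -7398;  -23826 − 7398 = -31224;  -75645 − 31224 = -106869;  -207749 − 106869 = -314618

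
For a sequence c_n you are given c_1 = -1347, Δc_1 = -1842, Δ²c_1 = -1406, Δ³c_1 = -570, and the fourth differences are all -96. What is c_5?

Build the table forward from the leading diagonal:
Fourth differences: -96  -96  -96  -96  -96
Third differences: -570  -666  -762  -858  -954
Second differences: -1406  -1976  -2642  -3404  -4262
First differences: -1842  -3248  -5224  -7866  -11270
c: -1347  -3189  -6437  -11661  -19527

-19527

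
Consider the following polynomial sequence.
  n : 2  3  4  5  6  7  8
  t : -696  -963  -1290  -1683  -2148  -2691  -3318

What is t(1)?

-483

Δ: -267  -327  -393  -465  -543  -627
Δ²: -60  -66  -72  -78  -84
Δ³: -6  -6  -6  -6
The third differences are constant at -6.
Work back: -60 + 6 = -54;  -267 + 54 = -213;  -696 + 213 = -483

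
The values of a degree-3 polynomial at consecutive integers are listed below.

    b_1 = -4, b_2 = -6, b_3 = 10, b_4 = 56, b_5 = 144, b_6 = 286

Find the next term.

D1: -2, 16, 46, 88, 142
D2: 18, 30, 42, 54
D3: 12, 12, 12
Third differences constant at 12.
54 + 12 = 66;  142 + 66 = 208;  286 + 208 = 494

494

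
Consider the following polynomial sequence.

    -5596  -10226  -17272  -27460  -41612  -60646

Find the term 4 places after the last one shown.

-207322

Δ: -4630  -7046  -10188  -14152  -19034
Δ²: -2416  -3142  -3964  -4882
Δ³: -726  -822  -918
Δ⁴: -96  -96
Constant fourth difference = -96, so extend:
-918 − 96 = -1014;  -4882 − 1014 = -5896;  -19034 − 5896 = -24930;  -60646 − 24930 = -85576
-1014 − 96 = -1110;  -5896 − 1110 = -7006;  -24930 − 7006 = -31936;  -85576 − 31936 = -117512
-1110 − 96 = -1206;  -7006 − 1206 = -8212;  -31936 − 8212 = -40148;  -117512 − 40148 = -157660
-1206 − 96 = -1302;  -8212 − 1302 = -9514;  -40148 − 9514 = -49662;  -157660 − 49662 = -207322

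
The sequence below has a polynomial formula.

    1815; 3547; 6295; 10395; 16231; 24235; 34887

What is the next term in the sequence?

48715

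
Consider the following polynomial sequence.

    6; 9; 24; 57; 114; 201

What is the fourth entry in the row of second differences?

30

First differences: 3, 15, 33, 57, 87
Second differences: 12, 18, 24, 30
Third differences: 6, 6, 6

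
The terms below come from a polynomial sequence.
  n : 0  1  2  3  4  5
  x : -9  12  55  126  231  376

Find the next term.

567

D1: 21 , 43 , 71 , 105 , 145
D2: 22 , 28 , 34 , 40
D3: 6 , 6 , 6
The third differences are constant (6).
40 + 6 = 46;  145 + 46 = 191;  376 + 191 = 567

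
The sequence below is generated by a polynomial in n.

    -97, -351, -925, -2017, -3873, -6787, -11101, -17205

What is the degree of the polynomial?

Δ: -254, -574, -1092, -1856, -2914, -4314, -6104
Δ²: -320, -518, -764, -1058, -1400, -1790
Δ³: -198, -246, -294, -342, -390
Δ⁴: -48, -48, -48, -48
The fourth differences are constant, so the polynomial has degree 4.

4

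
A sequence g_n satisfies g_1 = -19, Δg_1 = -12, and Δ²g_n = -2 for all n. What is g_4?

-61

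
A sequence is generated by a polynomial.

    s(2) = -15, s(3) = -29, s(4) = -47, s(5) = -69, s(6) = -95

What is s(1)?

-5

Δ: -14, -18, -22, -26
Δ²: -4, -4, -4
The second differences are constant at -4.
Work back: -14 + 4 = -10;  -15 + 10 = -5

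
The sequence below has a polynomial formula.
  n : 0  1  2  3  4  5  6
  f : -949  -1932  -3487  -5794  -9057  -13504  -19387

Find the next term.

-26982

D1: -983 , -1555 , -2307 , -3263 , -4447 , -5883
D2: -572 , -752 , -956 , -1184 , -1436
D3: -180 , -204 , -228 , -252
D4: -24 , -24 , -24
Fourth differences constant at -24.
-252 − 24 = -276;  -1436 − 276 = -1712;  -5883 − 1712 = -7595;  -19387 − 7595 = -26982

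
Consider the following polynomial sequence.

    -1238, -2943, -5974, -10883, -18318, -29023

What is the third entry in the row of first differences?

Δ: -1705, -3031, -4909, -7435, -10705
Δ²: -1326, -1878, -2526, -3270
Δ³: -552, -648, -744
Δ⁴: -96, -96

-4909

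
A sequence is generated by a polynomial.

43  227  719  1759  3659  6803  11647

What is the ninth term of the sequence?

First differences: 184, 492, 1040, 1900, 3144, 4844
Second differences: 308, 548, 860, 1244, 1700
Third differences: 240, 312, 384, 456
Fourth differences: 72, 72, 72
The fourth differences are constant (72).
456 + 72 = 528;  1700 + 528 = 2228;  4844 + 2228 = 7072;  11647 + 7072 = 18719
528 + 72 = 600;  2228 + 600 = 2828;  7072 + 2828 = 9900;  18719 + 9900 = 28619

28619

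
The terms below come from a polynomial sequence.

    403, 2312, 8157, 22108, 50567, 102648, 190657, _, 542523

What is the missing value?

Using the first 7 terms:
1909, 5845, 13951, 28459, 52081, 88009
3936, 8106, 14508, 23622, 35928
4170, 6402, 9114, 12306
2232, 2712, 3192
480, 480
Constant fifth difference = 480.
Extend forward: 3192 + 480 = 3672;  12306 + 3672 = 15978;  35928 + 15978 = 51906;  88009 + 51906 = 139915;  190657 + 139915 = 330572

330572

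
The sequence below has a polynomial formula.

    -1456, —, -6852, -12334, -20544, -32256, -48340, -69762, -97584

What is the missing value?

-3420

Using the last 7 terms:
-5482  -8210  -11712  -16084  -21422  -27822
-2728  -3502  -4372  -5338  -6400
-774  -870  -966  -1062
-96  -96  -96
Constant fourth difference = -96.
Extend backward: -774 + 96 = -678;  -2728 + 678 = -2050;  -5482 + 2050 = -3432;  -6852 + 3432 = -3420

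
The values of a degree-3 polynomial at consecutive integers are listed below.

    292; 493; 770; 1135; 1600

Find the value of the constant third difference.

Δ: 201, 277, 365, 465
Δ²: 76, 88, 100
Δ³: 12, 12

12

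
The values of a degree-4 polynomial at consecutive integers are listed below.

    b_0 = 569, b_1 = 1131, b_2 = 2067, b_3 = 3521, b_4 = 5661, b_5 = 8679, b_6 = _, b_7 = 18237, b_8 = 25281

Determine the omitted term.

12791

Using the first 6 terms:
562, 936, 1454, 2140, 3018
374, 518, 686, 878
144, 168, 192
24, 24
Constant fourth difference = 24.
Extend forward: 192 + 24 = 216;  878 + 216 = 1094;  3018 + 1094 = 4112;  8679 + 4112 = 12791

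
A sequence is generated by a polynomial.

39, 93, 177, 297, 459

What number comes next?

669

Δ: 54  84  120  162
Δ²: 30  36  42
Δ³: 6  6
Third differences constant at 6.
42 + 6 = 48;  162 + 48 = 210;  459 + 210 = 669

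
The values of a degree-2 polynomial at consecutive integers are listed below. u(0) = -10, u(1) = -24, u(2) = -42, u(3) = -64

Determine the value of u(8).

-234

First differences: -14, -18, -22
Second differences: -4, -4
Second differences constant at -4.
-22 − 4 = -26;  -64 − 26 = -90
-26 − 4 = -30;  -90 − 30 = -120
-30 − 4 = -34;  -120 − 34 = -154
-34 − 4 = -38;  -154 − 38 = -192
-38 − 4 = -42;  -192 − 42 = -234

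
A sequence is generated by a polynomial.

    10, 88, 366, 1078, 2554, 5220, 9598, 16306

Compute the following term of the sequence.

First differences: 78, 278, 712, 1476, 2666, 4378, 6708
Second differences: 200, 434, 764, 1190, 1712, 2330
Third differences: 234, 330, 426, 522, 618
Fourth differences: 96, 96, 96, 96
Constant fourth difference = 96, so extend:
618 + 96 = 714;  2330 + 714 = 3044;  6708 + 3044 = 9752;  16306 + 9752 = 26058

26058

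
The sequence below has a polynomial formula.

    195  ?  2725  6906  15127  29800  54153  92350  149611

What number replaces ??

868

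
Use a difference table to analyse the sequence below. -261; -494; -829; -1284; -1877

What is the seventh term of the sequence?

First differences: -233 , -335 , -455 , -593
Second differences: -102 , -120 , -138
Third differences: -18 , -18
Third differences constant at -18.
-138 − 18 = -156;  -593 − 156 = -749;  -1877 − 749 = -2626
-156 − 18 = -174;  -749 − 174 = -923;  -2626 − 923 = -3549

-3549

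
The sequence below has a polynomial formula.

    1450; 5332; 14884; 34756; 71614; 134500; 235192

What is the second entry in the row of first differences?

Δ: 3882, 9552, 19872, 36858, 62886, 100692
Δ²: 5670, 10320, 16986, 26028, 37806
Δ³: 4650, 6666, 9042, 11778
Δ⁴: 2016, 2376, 2736
Δ⁵: 360, 360

9552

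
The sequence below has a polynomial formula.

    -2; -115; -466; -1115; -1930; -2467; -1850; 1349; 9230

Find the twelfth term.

94565

-113, -351, -649, -815, -537, 617, 3199, 7881
-238, -298, -166, 278, 1154, 2582, 4682
-60, 132, 444, 876, 1428, 2100
192, 312, 432, 552, 672
120, 120, 120, 120
Fifth differences constant at 120.
672 + 120 = 792;  2100 + 792 = 2892;  4682 + 2892 = 7574;  7881 + 7574 = 15455;  9230 + 15455 = 24685
792 + 120 = 912;  2892 + 912 = 3804;  7574 + 3804 = 11378;  15455 + 11378 = 26833;  24685 + 26833 = 51518
912 + 120 = 1032;  3804 + 1032 = 4836;  11378 + 4836 = 16214;  26833 + 16214 = 43047;  51518 + 43047 = 94565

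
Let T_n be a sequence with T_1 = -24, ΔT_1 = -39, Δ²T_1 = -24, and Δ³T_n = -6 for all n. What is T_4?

-219

Build the table forward from the leading diagonal:
Δ³: -6, -6, -6, -6
Δ²: -24, -30, -36, -42
Δ: -39, -63, -93, -129
T: -24, -63, -126, -219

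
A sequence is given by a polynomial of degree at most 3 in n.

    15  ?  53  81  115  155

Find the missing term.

Using the last 4 terms:
Δ: 28, 34, 40
Δ²: 6, 6
Constant second difference = 6.
Extend backward: 28 − 6 = 22;  53 − 22 = 31

31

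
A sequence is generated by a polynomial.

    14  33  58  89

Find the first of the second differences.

6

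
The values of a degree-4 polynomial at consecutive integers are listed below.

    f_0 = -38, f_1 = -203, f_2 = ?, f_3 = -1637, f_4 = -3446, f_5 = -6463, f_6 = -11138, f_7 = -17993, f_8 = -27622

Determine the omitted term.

-658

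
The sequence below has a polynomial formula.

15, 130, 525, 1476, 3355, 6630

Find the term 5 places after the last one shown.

115, 395, 951, 1879, 3275
280, 556, 928, 1396
276, 372, 468
96, 96
Fourth differences constant at 96.
468 + 96 = 564;  1396 + 564 = 1960;  3275 + 1960 = 5235;  6630 + 5235 = 11865
564 + 96 = 660;  1960 + 660 = 2620;  5235 + 2620 = 7855;  11865 + 7855 = 19720
660 + 96 = 756;  2620 + 756 = 3376;  7855 + 3376 = 11231;  19720 + 11231 = 30951
756 + 96 = 852;  3376 + 852 = 4228;  11231 + 4228 = 15459;  30951 + 15459 = 46410
852 + 96 = 948;  4228 + 948 = 5176;  15459 + 5176 = 20635;  46410 + 20635 = 67045

67045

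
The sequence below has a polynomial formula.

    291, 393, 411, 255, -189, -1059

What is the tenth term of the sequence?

Δ: 102 , 18 , -156 , -444 , -870
Δ²: -84 , -174 , -288 , -426
Δ³: -90 , -114 , -138
Δ⁴: -24 , -24
Constant fourth difference = -24, so extend:
-138 − 24 = -162;  -426 − 162 = -588;  -870 − 588 = -1458;  -1059 − 1458 = -2517
-162 − 24 = -186;  -588 − 186 = -774;  -1458 − 774 = -2232;  -2517 − 2232 = -4749
-186 − 24 = -210;  -774 − 210 = -984;  -2232 − 984 = -3216;  -4749 − 3216 = -7965
-210 − 24 = -234;  -984 − 234 = -1218;  -3216 − 1218 = -4434;  -7965 − 4434 = -12399

-12399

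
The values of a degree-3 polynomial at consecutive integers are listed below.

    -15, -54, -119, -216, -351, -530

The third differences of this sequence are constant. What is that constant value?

-6

D1: -39, -65, -97, -135, -179
D2: -26, -32, -38, -44
D3: -6, -6, -6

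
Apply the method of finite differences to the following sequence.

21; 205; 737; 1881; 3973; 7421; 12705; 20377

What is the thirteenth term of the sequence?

D1: 184, 532, 1144, 2092, 3448, 5284, 7672
D2: 348, 612, 948, 1356, 1836, 2388
D3: 264, 336, 408, 480, 552
D4: 72, 72, 72, 72
Fourth differences constant at 72.
552 + 72 = 624;  2388 + 624 = 3012;  7672 + 3012 = 10684;  20377 + 10684 = 31061
624 + 72 = 696;  3012 + 696 = 3708;  10684 + 3708 = 14392;  31061 + 14392 = 45453
696 + 72 = 768;  3708 + 768 = 4476;  14392 + 4476 = 18868;  45453 + 18868 = 64321
768 + 72 = 840;  4476 + 840 = 5316;  18868 + 5316 = 24184;  64321 + 24184 = 88505
840 + 72 = 912;  5316 + 912 = 6228;  24184 + 6228 = 30412;  88505 + 30412 = 118917

118917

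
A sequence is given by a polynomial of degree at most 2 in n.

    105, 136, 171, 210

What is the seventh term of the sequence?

351

31, 35, 39
4, 4
Constant second difference = 4, so extend:
39 + 4 = 43;  210 + 43 = 253
43 + 4 = 47;  253 + 47 = 300
47 + 4 = 51;  300 + 51 = 351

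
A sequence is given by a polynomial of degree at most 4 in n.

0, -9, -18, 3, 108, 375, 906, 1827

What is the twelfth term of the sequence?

12771

First differences: -9 , -9 , 21 , 105 , 267 , 531 , 921
Second differences: 0 , 30 , 84 , 162 , 264 , 390
Third differences: 30 , 54 , 78 , 102 , 126
Fourth differences: 24 , 24 , 24 , 24
The fourth differences are constant (24).
126 + 24 = 150;  390 + 150 = 540;  921 + 540 = 1461;  1827 + 1461 = 3288
150 + 24 = 174;  540 + 174 = 714;  1461 + 714 = 2175;  3288 + 2175 = 5463
174 + 24 = 198;  714 + 198 = 912;  2175 + 912 = 3087;  5463 + 3087 = 8550
198 + 24 = 222;  912 + 222 = 1134;  3087 + 1134 = 4221;  8550 + 4221 = 12771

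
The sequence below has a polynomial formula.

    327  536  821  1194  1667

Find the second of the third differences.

Δ: 209, 285, 373, 473
Δ²: 76, 88, 100
Δ³: 12, 12

12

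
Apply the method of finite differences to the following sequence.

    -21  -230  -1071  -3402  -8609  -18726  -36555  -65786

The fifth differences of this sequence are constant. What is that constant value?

D1: -209, -841, -2331, -5207, -10117, -17829, -29231
D2: -632, -1490, -2876, -4910, -7712, -11402
D3: -858, -1386, -2034, -2802, -3690
D4: -528, -648, -768, -888
D5: -120, -120, -120

-120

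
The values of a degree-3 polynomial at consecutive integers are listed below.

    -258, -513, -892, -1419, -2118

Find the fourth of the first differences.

-699

First differences: -255, -379, -527, -699
Second differences: -124, -148, -172
Third differences: -24, -24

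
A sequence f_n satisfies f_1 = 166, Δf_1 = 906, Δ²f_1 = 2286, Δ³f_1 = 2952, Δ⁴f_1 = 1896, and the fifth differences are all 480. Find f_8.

234274

Build the table forward from the leading diagonal:
Δ⁵: 480  480  480  480  480  480  480  480
Δ⁴: 1896  2376  2856  3336  3816  4296  4776  5256
Δ³: 2952  4848  7224  10080  13416  17232  21528  26304
Δ²: 2286  5238  10086  17310  27390  40806  58038  79566
Δ: 906  3192  8430  18516  35826  63216  104022  162060
f: 166  1072  4264  12694  31210  67036  130252  234274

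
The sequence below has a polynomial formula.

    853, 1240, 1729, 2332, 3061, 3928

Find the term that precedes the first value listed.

556

Δ: 387, 489, 603, 729, 867
Δ²: 102, 114, 126, 138
Δ³: 12, 12, 12
The third differences are constant at 12.
Work back: 102 − 12 = 90;  387 − 90 = 297;  853 − 297 = 556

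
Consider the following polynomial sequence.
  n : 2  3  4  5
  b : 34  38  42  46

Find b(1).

Δ: 4, 4, 4
The first differences are constant at 4.
Work back: 34 − 4 = 30

30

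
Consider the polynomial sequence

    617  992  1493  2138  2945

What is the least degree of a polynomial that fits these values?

3

Δ: 375, 501, 645, 807
Δ²: 126, 144, 162
Δ³: 18, 18
The third differences are constant, so the polynomial has degree 3.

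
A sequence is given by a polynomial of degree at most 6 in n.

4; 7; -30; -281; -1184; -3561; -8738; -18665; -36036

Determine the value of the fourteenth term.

-396041

Δ: 3 , -37 , -251 , -903 , -2377 , -5177 , -9927 , -17371
Δ²: -40 , -214 , -652 , -1474 , -2800 , -4750 , -7444
Δ³: -174 , -438 , -822 , -1326 , -1950 , -2694
Δ⁴: -264 , -384 , -504 , -624 , -744
Δ⁵: -120 , -120 , -120 , -120
Fifth differences constant at -120.
-744 − 120 = -864;  -2694 − 864 = -3558;  -7444 − 3558 = -11002;  -17371 − 11002 = -28373;  -36036 − 28373 = -64409
-864 − 120 = -984;  -3558 − 984 = -4542;  -11002 − 4542 = -15544;  -28373 − 15544 = -43917;  -64409 − 43917 = -108326
-984 − 120 = -1104;  -4542 − 1104 = -5646;  -15544 − 5646 = -21190;  -43917 − 21190 = -65107;  -108326 − 65107 = -173433
-1104 − 120 = -1224;  -5646 − 1224 = -6870;  -21190 − 6870 = -28060;  -65107 − 28060 = -93167;  -173433 − 93167 = -266600
-1224 − 120 = -1344;  -6870 − 1344 = -8214;  -28060 − 8214 = -36274;  -93167 − 36274 = -129441;  -266600 − 129441 = -396041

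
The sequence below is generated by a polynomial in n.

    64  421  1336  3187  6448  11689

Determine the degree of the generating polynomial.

D1: 357, 915, 1851, 3261, 5241
D2: 558, 936, 1410, 1980
D3: 378, 474, 570
D4: 96, 96
The fourth differences are constant, so the polynomial has degree 4.

4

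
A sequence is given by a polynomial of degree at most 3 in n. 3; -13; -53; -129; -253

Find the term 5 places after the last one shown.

-2013

D1: -16, -40, -76, -124
D2: -24, -36, -48
D3: -12, -12
Third differences constant at -12.
-48 − 12 = -60;  -124 − 60 = -184;  -253 − 184 = -437
-60 − 12 = -72;  -184 − 72 = -256;  -437 − 256 = -693
-72 − 12 = -84;  -256 − 84 = -340;  -693 − 340 = -1033
-84 − 12 = -96;  -340 − 96 = -436;  -1033 − 436 = -1469
-96 − 12 = -108;  -436 − 108 = -544;  -1469 − 544 = -2013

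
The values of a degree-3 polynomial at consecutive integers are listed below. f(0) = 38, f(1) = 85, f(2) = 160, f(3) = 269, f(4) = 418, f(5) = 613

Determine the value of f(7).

1165

D1: 47, 75, 109, 149, 195
D2: 28, 34, 40, 46
D3: 6, 6, 6
Constant third difference = 6, so extend:
46 + 6 = 52;  195 + 52 = 247;  613 + 247 = 860
52 + 6 = 58;  247 + 58 = 305;  860 + 305 = 1165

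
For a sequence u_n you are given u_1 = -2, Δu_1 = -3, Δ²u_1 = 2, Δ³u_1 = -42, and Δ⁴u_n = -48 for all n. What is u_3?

-6

Build the table forward from the leading diagonal:
Δ⁴: -48, -48, -48
Δ³: -42, -90, -138
Δ²: 2, -40, -130
Δ: -3, -1, -41
u: -2, -5, -6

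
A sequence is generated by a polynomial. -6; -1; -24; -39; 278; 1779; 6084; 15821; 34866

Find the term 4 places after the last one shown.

338766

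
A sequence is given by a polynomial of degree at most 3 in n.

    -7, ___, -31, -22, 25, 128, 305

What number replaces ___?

-20

Using the last 5 terms:
Δ: 9  47  103  177
Δ²: 38  56  74
Δ³: 18  18
Constant third difference = 18.
Extend backward: 38 − 18 = 20;  9 − 20 = -11;  -31 + 11 = -20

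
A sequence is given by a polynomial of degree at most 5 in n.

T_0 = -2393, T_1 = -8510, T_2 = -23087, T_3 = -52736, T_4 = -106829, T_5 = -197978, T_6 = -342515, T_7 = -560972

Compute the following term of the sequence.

-878561

Δ: -6117  -14577  -29649  -54093  -91149  -144537  -218457
Δ²: -8460  -15072  -24444  -37056  -53388  -73920
Δ³: -6612  -9372  -12612  -16332  -20532
Δ⁴: -2760  -3240  -3720  -4200
Δ⁵: -480  -480  -480
Constant fifth difference = -480, so extend:
-4200 − 480 = -4680;  -20532 − 4680 = -25212;  -73920 − 25212 = -99132;  -218457 − 99132 = -317589;  -560972 − 317589 = -878561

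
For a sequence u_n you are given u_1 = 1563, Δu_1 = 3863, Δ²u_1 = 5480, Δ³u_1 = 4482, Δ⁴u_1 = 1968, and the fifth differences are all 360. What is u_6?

Build the table forward from the leading diagonal:
Fifth differences: 360  360  360  360  360  360
Fourth differences: 1968  2328  2688  3048  3408  3768
Third differences: 4482  6450  8778  11466  14514  17922
Second differences: 5480  9962  16412  25190  36656  51170
First differences: 3863  9343  19305  35717  60907  97563
u: 1563  5426  14769  34074  69791  130698

130698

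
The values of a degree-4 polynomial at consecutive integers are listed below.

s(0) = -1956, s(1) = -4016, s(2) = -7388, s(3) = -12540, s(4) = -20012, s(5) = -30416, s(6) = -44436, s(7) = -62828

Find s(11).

-197756

D1: -2060, -3372, -5152, -7472, -10404, -14020, -18392
D2: -1312, -1780, -2320, -2932, -3616, -4372
D3: -468, -540, -612, -684, -756
D4: -72, -72, -72, -72
Fourth differences constant at -72.
-756 − 72 = -828;  -4372 − 828 = -5200;  -18392 − 5200 = -23592;  -62828 − 23592 = -86420
-828 − 72 = -900;  -5200 − 900 = -6100;  -23592 − 6100 = -29692;  -86420 − 29692 = -116112
-900 − 72 = -972;  -6100 − 972 = -7072;  -29692 − 7072 = -36764;  -116112 − 36764 = -152876
-972 − 72 = -1044;  -7072 − 1044 = -8116;  -36764 − 8116 = -44880;  -152876 − 44880 = -197756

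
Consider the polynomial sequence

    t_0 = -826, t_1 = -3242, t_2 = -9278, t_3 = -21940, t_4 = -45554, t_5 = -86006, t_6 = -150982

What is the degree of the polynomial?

5

Δ: -2416, -6036, -12662, -23614, -40452, -64976
Δ²: -3620, -6626, -10952, -16838, -24524
Δ³: -3006, -4326, -5886, -7686
Δ⁴: -1320, -1560, -1800
Δ⁵: -240, -240
The fifth differences are constant, so the polynomial has degree 5.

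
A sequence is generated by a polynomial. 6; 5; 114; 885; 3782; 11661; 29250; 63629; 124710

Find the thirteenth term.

960294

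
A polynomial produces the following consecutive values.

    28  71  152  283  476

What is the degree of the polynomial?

3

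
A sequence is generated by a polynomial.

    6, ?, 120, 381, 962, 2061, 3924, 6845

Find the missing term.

Using the last 6 terms:
First differences: 261  581  1099  1863  2921
Second differences: 320  518  764  1058
Third differences: 198  246  294
Fourth differences: 48  48
Constant fourth difference = 48.
Extend backward: 198 − 48 = 150;  320 − 150 = 170;  261 − 170 = 91;  120 − 91 = 29

29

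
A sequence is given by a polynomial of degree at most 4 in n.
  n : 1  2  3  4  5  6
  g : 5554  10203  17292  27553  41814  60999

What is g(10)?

208819

First differences: 4649, 7089, 10261, 14261, 19185
Second differences: 2440, 3172, 4000, 4924
Third differences: 732, 828, 924
Fourth differences: 96, 96
Fourth differences constant at 96.
924 + 96 = 1020;  4924 + 1020 = 5944;  19185 + 5944 = 25129;  60999 + 25129 = 86128
1020 + 96 = 1116;  5944 + 1116 = 7060;  25129 + 7060 = 32189;  86128 + 32189 = 118317
1116 + 96 = 1212;  7060 + 1212 = 8272;  32189 + 8272 = 40461;  118317 + 40461 = 158778
1212 + 96 = 1308;  8272 + 1308 = 9580;  40461 + 9580 = 50041;  158778 + 50041 = 208819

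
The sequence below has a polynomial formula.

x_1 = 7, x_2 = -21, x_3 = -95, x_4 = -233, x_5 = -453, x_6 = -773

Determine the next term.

-1211

-28, -74, -138, -220, -320
-46, -64, -82, -100
-18, -18, -18
Constant third difference = -18, so extend:
-100 − 18 = -118;  -320 − 118 = -438;  -773 − 438 = -1211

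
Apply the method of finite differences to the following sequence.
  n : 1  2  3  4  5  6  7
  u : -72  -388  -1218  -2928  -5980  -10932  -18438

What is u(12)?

-123888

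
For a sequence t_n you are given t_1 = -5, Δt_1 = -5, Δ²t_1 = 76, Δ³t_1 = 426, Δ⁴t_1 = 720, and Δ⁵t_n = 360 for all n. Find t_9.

96499

Build the table forward from the leading diagonal:
Fifth differences: 360, 360, 360, 360, 360, 360, 360, 360, 360
Fourth differences: 720, 1080, 1440, 1800, 2160, 2520, 2880, 3240, 3600
Third differences: 426, 1146, 2226, 3666, 5466, 7626, 10146, 13026, 16266
Second differences: 76, 502, 1648, 3874, 7540, 13006, 20632, 30778, 43804
First differences: -5, 71, 573, 2221, 6095, 13635, 26641, 47273, 78051
t: -5, -10, 61, 634, 2855, 8950, 22585, 49226, 96499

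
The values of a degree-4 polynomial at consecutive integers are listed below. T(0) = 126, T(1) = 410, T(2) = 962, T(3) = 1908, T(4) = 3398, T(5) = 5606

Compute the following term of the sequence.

8730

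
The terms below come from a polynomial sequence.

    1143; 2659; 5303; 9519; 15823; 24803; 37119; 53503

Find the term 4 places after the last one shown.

First differences: 1516  2644  4216  6304  8980  12316  16384
Second differences: 1128  1572  2088  2676  3336  4068
Third differences: 444  516  588  660  732
Fourth differences: 72  72  72  72
Constant fourth difference = 72, so extend:
732 + 72 = 804;  4068 + 804 = 4872;  16384 + 4872 = 21256;  53503 + 21256 = 74759
804 + 72 = 876;  4872 + 876 = 5748;  21256 + 5748 = 27004;  74759 + 27004 = 101763
876 + 72 = 948;  5748 + 948 = 6696;  27004 + 6696 = 33700;  101763 + 33700 = 135463
948 + 72 = 1020;  6696 + 1020 = 7716;  33700 + 7716 = 41416;  135463 + 41416 = 176879

176879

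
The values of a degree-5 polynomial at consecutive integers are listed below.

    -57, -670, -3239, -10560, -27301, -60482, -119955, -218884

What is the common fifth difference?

First differences: -613, -2569, -7321, -16741, -33181, -59473, -98929
Second differences: -1956, -4752, -9420, -16440, -26292, -39456
Third differences: -2796, -4668, -7020, -9852, -13164
Fourth differences: -1872, -2352, -2832, -3312
Fifth differences: -480, -480, -480

-480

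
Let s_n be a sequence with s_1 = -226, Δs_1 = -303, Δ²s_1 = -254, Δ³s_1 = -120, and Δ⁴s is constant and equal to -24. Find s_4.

Build the table forward from the leading diagonal:
D4: -24, -24, -24, -24
D3: -120, -144, -168, -192
D2: -254, -374, -518, -686
D1: -303, -557, -931, -1449
s: -226, -529, -1086, -2017

-2017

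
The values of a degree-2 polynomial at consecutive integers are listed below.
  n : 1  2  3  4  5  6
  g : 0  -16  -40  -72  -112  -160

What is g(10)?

-432

First differences: -16  -24  -32  -40  -48
Second differences: -8  -8  -8  -8
The second differences are constant (-8).
-48 − 8 = -56;  -160 − 56 = -216
-56 − 8 = -64;  -216 − 64 = -280
-64 − 8 = -72;  -280 − 72 = -352
-72 − 8 = -80;  -352 − 80 = -432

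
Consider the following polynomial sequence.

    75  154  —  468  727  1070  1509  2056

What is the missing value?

281

Using the last 5 terms:
Δ: 259  343  439  547
Δ²: 84  96  108
Δ³: 12  12
Constant third difference = 12.
Extend backward: 84 − 12 = 72;  259 − 72 = 187;  468 − 187 = 281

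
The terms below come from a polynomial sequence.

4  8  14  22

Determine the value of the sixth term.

44

First differences: 4, 6, 8
Second differences: 2, 2
Second differences constant at 2.
8 + 2 = 10;  22 + 10 = 32
10 + 2 = 12;  32 + 12 = 44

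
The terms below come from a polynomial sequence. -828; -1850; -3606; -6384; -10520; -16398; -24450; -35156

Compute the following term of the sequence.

D1: -1022 , -1756 , -2778 , -4136 , -5878 , -8052 , -10706
D2: -734 , -1022 , -1358 , -1742 , -2174 , -2654
D3: -288 , -336 , -384 , -432 , -480
D4: -48 , -48 , -48 , -48
The fourth differences are constant (-48).
-480 − 48 = -528;  -2654 − 528 = -3182;  -10706 − 3182 = -13888;  -35156 − 13888 = -49044

-49044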